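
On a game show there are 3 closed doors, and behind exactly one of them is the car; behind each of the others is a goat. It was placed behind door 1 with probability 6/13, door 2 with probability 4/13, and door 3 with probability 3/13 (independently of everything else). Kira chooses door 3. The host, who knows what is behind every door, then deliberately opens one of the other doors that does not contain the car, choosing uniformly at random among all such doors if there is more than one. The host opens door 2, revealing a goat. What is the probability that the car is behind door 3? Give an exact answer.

1/5

Condition on the true location of the car.
If it is behind door 1 (prior 6/13): the host has no choice, probability 1; weight (6/13)·1 = 6/13.
If it is behind door 2 (prior 4/13): the host opened door 2, so this case is ruled out; weight (4/13)·0 = 0.
If it is behind door 3 (prior 3/13): the host has 2 equally likely choices, so probability 1/2; weight (3/13)·(1/2) = 3/26.
The weights sum to 15/26.
So P(the car behind door 3 | the host opened door 2) = (3/26) / (15/26) = 1/5.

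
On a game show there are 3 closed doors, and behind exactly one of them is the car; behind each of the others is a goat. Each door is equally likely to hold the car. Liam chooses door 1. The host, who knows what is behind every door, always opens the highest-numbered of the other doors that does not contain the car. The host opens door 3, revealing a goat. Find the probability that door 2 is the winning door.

Consider each possible location of the car in turn.
If it is behind either of doors 1 and 2 (prior 1/3 each): door 3 is the highest-numbered option available, probability 1; weight (1/3)·1 = 1/3 each.
If it is behind door 3 (prior 1/3): the host opened door 3, so this case is ruled out; weight (1/3)·0 = 0.
The weights sum to 2/3.
So P(the car behind door 2 | the host opened door 3) = (1/3) / (2/3) = 1/2.

1/2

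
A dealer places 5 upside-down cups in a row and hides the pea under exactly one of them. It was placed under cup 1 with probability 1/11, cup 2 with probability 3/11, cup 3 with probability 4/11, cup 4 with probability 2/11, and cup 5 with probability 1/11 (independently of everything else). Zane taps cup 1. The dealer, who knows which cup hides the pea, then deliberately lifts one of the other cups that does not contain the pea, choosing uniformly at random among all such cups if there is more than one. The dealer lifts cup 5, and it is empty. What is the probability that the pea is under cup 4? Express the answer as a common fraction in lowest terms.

Consider each possible location of the pea in turn.
If it is under cup 1 (prior 1/11): the dealer has 4 equally likely choices, so probability 1/4; weight (1/11)·(1/4) = 1/44.
If it is under cup 2 (prior 3/11): the dealer has 3 equally likely choices, so probability 1/3; weight (3/11)·(1/3) = 1/11.
If it is under cup 3 (prior 4/11): the dealer has 3 equally likely choices, so probability 1/3; weight (4/11)·(1/3) = 4/33.
If it is under cup 4 (prior 2/11): the dealer has 3 equally likely choices, so probability 1/3; weight (2/11)·(1/3) = 2/33.
If it is under cup 5 (prior 1/11): the dealer opened cup 5, so this case is ruled out; weight (1/11)·0 = 0.
The weights sum to 13/44.
So P(the pea under cup 4 | the dealer opened cup 5) = (2/33) / (13/44) = 8/39.

8/39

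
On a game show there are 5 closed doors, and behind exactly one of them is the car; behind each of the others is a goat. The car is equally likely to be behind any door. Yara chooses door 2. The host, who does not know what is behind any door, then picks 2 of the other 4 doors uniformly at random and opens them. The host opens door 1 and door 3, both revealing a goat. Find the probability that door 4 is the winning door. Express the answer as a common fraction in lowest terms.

Consider each possible location of the car in turn.
If it is behind either of doors 1 and 3 (prior 1/5 each): that door was opened and seen not to hold the prize — ruled out; weight (1/5)·0 = 0 each.
If it is behind any of doors 2, 4, and 5 (prior 1/5 each): the host picks exactly this set with probability 1/6 regardless, and none is the prize; weight (1/5)·(1/6) = 1/30 each.
The weights sum to 1/10.
So P(the car behind door 4 | the host opened door 1 and door 3) = (1/30) / (1/10) = 1/3.

1/3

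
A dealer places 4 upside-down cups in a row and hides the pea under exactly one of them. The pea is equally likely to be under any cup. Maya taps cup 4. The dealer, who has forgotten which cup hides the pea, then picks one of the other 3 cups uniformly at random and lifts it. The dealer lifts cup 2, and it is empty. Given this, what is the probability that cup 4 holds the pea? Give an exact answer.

1/3

Because the dealer chose which cup to lift without knowing where the pea is, the choice is independent of the prize location. Learning that cup 2 does not hold the pea simply rules out that one location and leaves the remaining 3 cups still equally likely by symmetry.
So P(the pea under cup 4) = 1/3.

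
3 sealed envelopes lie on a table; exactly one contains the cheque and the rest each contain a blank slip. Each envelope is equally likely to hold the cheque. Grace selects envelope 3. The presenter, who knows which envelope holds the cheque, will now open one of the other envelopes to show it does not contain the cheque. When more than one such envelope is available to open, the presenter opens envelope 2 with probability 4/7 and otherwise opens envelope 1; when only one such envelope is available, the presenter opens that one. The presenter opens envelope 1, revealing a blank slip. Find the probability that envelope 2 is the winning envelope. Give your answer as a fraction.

7/10

Condition on the true location of the cheque.
If it is in envelope 1 (prior 1/3): the presenter opened envelope 1, so this case is ruled out; weight (1/3)·0 = 0.
If it is in envelope 2 (prior 1/3): only envelope 1 is available, probability 1; weight (1/3)·1 = 1/3.
If it is in envelope 3 (prior 1/3): envelope 2 is available but not opened, probability 3/7; weight (1/3)·(3/7) = 1/7.
The weights sum to 10/21.
So P(the cheque in envelope 2 | the presenter opened envelope 1) = (1/3) / (10/21) = 7/10.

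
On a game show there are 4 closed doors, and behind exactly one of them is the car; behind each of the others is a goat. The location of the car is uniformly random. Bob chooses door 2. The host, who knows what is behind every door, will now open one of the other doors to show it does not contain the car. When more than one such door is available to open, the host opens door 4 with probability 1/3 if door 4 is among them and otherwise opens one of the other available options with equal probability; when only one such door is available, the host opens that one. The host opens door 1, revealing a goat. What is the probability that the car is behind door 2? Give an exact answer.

2/9

Condition on the true location of the car.
If it is behind door 1 (prior 1/4): the host opened door 1, so this case is ruled out; weight (1/4)·0 = 0.
If it is behind door 2 (prior 1/4): door 4 is available but not opened; door 1 gets probability (1 − 1/3)/2 = 1/3; weight (1/4)·(1/3) = 1/12.
If it is behind door 3 (prior 1/4): door 4 is available but not opened, probability 2/3; weight (1/4)·(2/3) = 1/6.
If it is behind door 4 (prior 1/4): door 4 holds the prize so is unavailable; the host chooses uniformly among the 2 others, probability 1/2; weight (1/4)·(1/2) = 1/8.
The weights sum to 3/8.
So P(the car behind door 2 | the host opened door 1) = (1/12) / (3/8) = 2/9.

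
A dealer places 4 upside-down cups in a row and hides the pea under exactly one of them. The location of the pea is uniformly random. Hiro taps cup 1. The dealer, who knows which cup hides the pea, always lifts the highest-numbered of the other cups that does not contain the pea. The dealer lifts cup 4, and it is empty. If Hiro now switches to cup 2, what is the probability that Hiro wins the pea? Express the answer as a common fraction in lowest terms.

1/3

Condition on the true location of the pea.
If it is under any of cups 1, 2, and 3 (prior 1/4 each): cup 4 is the highest-numbered option available, probability 1; weight (1/4)·1 = 1/4 each.
If it is under cup 4 (prior 1/4): the dealer opened cup 4, so this case is ruled out; weight (1/4)·0 = 0.
The weights sum to 3/4.
So P(the pea under cup 2 | the dealer opened cup 4) = (1/4) / (3/4) = 1/3.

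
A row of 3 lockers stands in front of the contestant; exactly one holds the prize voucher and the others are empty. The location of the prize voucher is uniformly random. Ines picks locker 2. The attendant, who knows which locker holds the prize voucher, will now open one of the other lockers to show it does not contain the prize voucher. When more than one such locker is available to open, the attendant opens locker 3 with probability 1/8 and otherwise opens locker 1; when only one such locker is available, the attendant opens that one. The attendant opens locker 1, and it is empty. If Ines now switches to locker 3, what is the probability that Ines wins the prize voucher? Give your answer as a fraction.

8/15

Consider each possible location of the prize voucher in turn.
If it is in locker 1 (prior 1/3): the attendant opened locker 1, so this case is ruled out; weight (1/3)·0 = 0.
If it is in locker 2 (prior 1/3): locker 3 is available but not opened, probability 7/8; weight (1/3)·(7/8) = 7/24.
If it is in locker 3 (prior 1/3): only locker 1 is available, probability 1; weight (1/3)·1 = 1/3.
The weights sum to 5/8.
So P(the prize voucher in locker 3 | the attendant opened locker 1) = (1/3) / (5/8) = 8/15.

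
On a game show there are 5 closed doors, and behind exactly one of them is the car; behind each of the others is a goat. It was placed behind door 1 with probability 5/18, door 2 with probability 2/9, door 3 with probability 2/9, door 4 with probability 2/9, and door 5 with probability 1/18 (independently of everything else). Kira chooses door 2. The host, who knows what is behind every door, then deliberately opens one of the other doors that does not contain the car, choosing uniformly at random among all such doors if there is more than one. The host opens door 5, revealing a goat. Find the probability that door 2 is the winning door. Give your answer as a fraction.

3/16

Apply Bayes' rule, conditioning on where the car actually is.
If it is behind door 1 (prior 5/18): the host has 3 equally likely choices, so probability 1/3; weight (5/18)·(1/3) = 5/54.
If it is behind door 2 (prior 2/9): the host has 4 equally likely choices, so probability 1/4; weight (2/9)·(1/4) = 1/18.
If it is behind either of doors 3 and 4 (prior 2/9 each): the host has 3 equally likely choices, so probability 1/3; weight (2/9)·(1/3) = 2/27 each.
If it is behind door 5 (prior 1/18): the host opened door 5, so this case is ruled out; weight (1/18)·0 = 0.
The weights sum to 8/27.
So P(the car behind door 2 | the host opened door 5) = (1/18) / (8/27) = 3/16.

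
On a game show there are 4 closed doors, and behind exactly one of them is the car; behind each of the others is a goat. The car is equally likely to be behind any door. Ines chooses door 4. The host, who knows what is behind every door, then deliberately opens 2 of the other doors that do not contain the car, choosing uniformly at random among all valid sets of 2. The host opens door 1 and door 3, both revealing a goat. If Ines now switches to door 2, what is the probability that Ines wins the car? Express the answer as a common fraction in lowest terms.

3/4

Consider each possible location of the car in turn.
If it is behind either of doors 1 and 3 (prior 1/4 each): that door was opened and seen not to hold the prize — ruled out; weight (1/4)·0 = 0 each.
If it is behind door 2 (prior 1/4): the host has no choice, probability 1; weight (1/4)·1 = 1/4.
If it is behind door 4 (prior 1/4): the host has 3 equally likely choices, so probability 1/3; weight (1/4)·(1/3) = 1/12.
The weights sum to 1/3.
So P(the car behind door 2 | the host opened door 1 and door 3) = (1/4) / (1/3) = 3/4.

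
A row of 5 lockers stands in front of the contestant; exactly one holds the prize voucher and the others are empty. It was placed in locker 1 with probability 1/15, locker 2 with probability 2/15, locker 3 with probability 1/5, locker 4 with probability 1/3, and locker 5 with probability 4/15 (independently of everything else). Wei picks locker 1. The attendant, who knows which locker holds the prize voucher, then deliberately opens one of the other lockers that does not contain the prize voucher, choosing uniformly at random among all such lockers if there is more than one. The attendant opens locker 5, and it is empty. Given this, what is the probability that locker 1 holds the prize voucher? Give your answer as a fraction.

Apply Bayes' rule, conditioning on where the prize voucher actually is.
If it is in locker 1 (prior 1/15): the attendant has 4 equally likely choices, so probability 1/4; weight (1/15)·(1/4) = 1/60.
If it is in locker 2 (prior 2/15): the attendant has 3 equally likely choices, so probability 1/3; weight (2/15)·(1/3) = 2/45.
If it is in locker 3 (prior 1/5): the attendant has 3 equally likely choices, so probability 1/3; weight (1/5)·(1/3) = 1/15.
If it is in locker 4 (prior 1/3): the attendant has 3 equally likely choices, so probability 1/3; weight (1/3)·(1/3) = 1/9.
If it is in locker 5 (prior 4/15): the attendant opened locker 5, so this case is ruled out; weight (4/15)·0 = 0.
The weights sum to 43/180.
So P(the prize voucher in locker 1 | the attendant opened locker 5) = (1/60) / (43/180) = 3/43.

3/43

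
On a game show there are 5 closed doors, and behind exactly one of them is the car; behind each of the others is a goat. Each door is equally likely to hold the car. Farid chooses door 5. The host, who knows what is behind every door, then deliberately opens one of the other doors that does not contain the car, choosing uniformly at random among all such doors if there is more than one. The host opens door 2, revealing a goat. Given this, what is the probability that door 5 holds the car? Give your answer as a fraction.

Condition on the true location of the car.
If it is behind any of doors 1, 3, and 4 (prior 1/5 each): the host has 3 equally likely choices, so probability 1/3; weight (1/5)·(1/3) = 1/15 each.
If it is behind door 2 (prior 1/5): the host opened door 2, so this case is ruled out; weight (1/5)·0 = 0.
If it is behind door 5 (prior 1/5): the host has 4 equally likely choices, so probability 1/4; weight (1/5)·(1/4) = 1/20.
The weights sum to 1/4.
So P(the car behind door 5 | the host opened door 2) = (1/20) / (1/4) = 1/5.

1/5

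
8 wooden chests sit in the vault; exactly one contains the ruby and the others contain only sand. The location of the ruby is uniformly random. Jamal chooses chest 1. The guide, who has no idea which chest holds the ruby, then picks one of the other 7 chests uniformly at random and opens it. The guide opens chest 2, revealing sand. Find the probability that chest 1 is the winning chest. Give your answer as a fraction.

1/7

Condition on the true location of the ruby.
If it is in any of chests 1, 3, 4, 5, 6, 7, and 8 (prior 1/8 each): the guide picks chest 2 with probability 1/7 regardless, and it is not the prize; weight (1/8)·(1/7) = 1/56 each.
If it is in chest 2 (prior 1/8): the guide opened chest 2, so this case is ruled out; weight (1/8)·0 = 0.
The weights sum to 1/8.
So P(the ruby in chest 1 | the guide opened chest 2) = (1/56) / (1/8) = 1/7.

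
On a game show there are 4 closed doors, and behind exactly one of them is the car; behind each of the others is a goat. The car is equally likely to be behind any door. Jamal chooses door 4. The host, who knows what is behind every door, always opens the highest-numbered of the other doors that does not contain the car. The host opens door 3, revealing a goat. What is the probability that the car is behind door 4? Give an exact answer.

1/3

Apply Bayes' rule, conditioning on where the car actually is.
If it is behind any of doors 1, 2, and 4 (prior 1/4 each): door 3 is the highest-numbered option available, probability 1; weight (1/4)·1 = 1/4 each.
If it is behind door 3 (prior 1/4): the host opened door 3, so this case is ruled out; weight (1/4)·0 = 0.
The weights sum to 3/4.
So P(the car behind door 4 | the host opened door 3) = (1/4) / (3/4) = 1/3.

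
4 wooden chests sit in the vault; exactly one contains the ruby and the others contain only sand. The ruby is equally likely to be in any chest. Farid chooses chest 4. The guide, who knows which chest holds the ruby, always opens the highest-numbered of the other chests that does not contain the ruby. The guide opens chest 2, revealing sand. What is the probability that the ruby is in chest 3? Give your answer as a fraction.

1

Apply Bayes' rule, conditioning on where the ruby actually is.
If it is in either of chests 1 and 4 (prior 1/4 each): the guide would have opened chest 3 instead, probability 0; weight (1/4)·0 = 0 each.
If it is in chest 2 (prior 1/4): the guide opened chest 2, so this case is ruled out; weight (1/4)·0 = 0.
If it is in chest 3 (prior 1/4): chest 2 is the highest-numbered option available, probability 1; weight (1/4)·1 = 1/4.
The weights sum to 1/4.
So P(the ruby in chest 3 | the guide opened chest 2) = (1/4) / (1/4) = 1.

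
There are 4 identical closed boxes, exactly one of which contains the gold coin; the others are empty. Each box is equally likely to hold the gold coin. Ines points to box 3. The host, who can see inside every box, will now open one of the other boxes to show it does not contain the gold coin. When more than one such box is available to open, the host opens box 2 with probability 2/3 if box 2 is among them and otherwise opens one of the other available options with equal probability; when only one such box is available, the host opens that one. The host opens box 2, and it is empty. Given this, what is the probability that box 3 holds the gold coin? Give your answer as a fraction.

Apply Bayes' rule, conditioning on where the gold coin actually is.
If it is in any of boxes 1, 3, and 4 (prior 1/4 each): box 2 is available, opened with probability 2/3; weight (1/4)·(2/3) = 1/6 each.
If it is in box 2 (prior 1/4): the host opened box 2, so this case is ruled out; weight (1/4)·0 = 0.
The weights sum to 1/2.
So P(the gold coin in box 3 | the host opened box 2) = (1/6) / (1/2) = 1/3.

1/3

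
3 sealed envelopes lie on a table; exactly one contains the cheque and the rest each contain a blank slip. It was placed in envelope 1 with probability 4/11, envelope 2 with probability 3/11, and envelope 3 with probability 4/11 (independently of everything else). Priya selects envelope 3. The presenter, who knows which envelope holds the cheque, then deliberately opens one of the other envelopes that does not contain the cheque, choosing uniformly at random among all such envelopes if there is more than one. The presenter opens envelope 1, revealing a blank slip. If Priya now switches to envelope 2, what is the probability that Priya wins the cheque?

Condition on the true location of the cheque.
If it is in envelope 1 (prior 4/11): the presenter opened envelope 1, so this case is ruled out; weight (4/11)·0 = 0.
If it is in envelope 2 (prior 3/11): the presenter has no choice, probability 1; weight (3/11)·1 = 3/11.
If it is in envelope 3 (prior 4/11): the presenter has 2 equally likely choices, so probability 1/2; weight (4/11)·(1/2) = 2/11.
The weights sum to 5/11.
So P(the cheque in envelope 2 | the presenter opened envelope 1) = (3/11) / (5/11) = 3/5.

3/5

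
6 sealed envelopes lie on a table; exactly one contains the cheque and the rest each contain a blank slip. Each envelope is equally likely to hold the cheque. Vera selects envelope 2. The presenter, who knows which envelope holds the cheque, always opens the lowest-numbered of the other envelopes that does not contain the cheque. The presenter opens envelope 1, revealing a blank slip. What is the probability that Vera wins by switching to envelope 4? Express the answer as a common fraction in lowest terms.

Condition on the true location of the cheque.
If it is in envelope 1 (prior 1/6): the presenter opened envelope 1, so this case is ruled out; weight (1/6)·0 = 0.
If it is in any of envelopes 2, 3, 4, 5, and 6 (prior 1/6 each): envelope 1 is the lowest-numbered option available, probability 1; weight (1/6)·1 = 1/6 each.
The weights sum to 5/6.
So P(the cheque in envelope 4 | the presenter opened envelope 1) = (1/6) / (5/6) = 1/5.

1/5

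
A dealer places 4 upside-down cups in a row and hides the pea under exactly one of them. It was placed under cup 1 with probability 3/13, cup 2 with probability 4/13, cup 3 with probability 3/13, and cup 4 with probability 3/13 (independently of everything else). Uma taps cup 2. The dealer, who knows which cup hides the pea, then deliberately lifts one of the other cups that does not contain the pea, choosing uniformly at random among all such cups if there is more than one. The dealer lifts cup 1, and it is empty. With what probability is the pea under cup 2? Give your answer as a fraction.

Consider each possible location of the pea in turn.
If it is under cup 1 (prior 3/13): the dealer opened cup 1, so this case is ruled out; weight (3/13)·0 = 0.
If it is under cup 2 (prior 4/13): the dealer has 3 equally likely choices, so probability 1/3; weight (4/13)·(1/3) = 4/39.
If it is under either of cups 3 and 4 (prior 3/13 each): the dealer has 2 equally likely choices, so probability 1/2; weight (3/13)·(1/2) = 3/26 each.
The weights sum to 1/3.
So P(the pea under cup 2 | the dealer opened cup 1) = (4/39) / (1/3) = 4/13.

4/13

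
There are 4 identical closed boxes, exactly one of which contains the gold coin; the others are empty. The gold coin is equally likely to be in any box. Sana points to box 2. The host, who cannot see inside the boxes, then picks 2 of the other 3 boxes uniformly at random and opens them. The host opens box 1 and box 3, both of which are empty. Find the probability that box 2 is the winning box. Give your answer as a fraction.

1/2

Because the host chose which boxes to open without knowing where the gold coin is, the choice is independent of the prize location. Learning that none of the 2 opened boxes holds the gold coin simply rules out those 2 locations and leaves the remaining 2 boxes still equally likely by symmetry.
So P(the gold coin in box 2) = 1/2.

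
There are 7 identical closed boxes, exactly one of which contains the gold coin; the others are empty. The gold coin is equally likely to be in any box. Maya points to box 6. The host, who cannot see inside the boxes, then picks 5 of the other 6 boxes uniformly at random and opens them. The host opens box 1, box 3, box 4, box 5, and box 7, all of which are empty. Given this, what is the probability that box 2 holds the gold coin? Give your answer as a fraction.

Condition on the true location of the gold coin.
If it is in any of boxes 1, 3, 4, 5, and 7 (prior 1/7 each): that box was opened and seen not to hold the prize — ruled out; weight (1/7)·0 = 0 each.
If it is in either of boxes 2 and 6 (prior 1/7 each): the host picks exactly this set with probability 1/6 regardless, and none is the prize; weight (1/7)·(1/6) = 1/42 each.
The weights sum to 1/21.
So P(the gold coin in box 2 | the host opened box 1, box 3, box 4, box 5, and box 7) = (1/42) / (1/21) = 1/2.

1/2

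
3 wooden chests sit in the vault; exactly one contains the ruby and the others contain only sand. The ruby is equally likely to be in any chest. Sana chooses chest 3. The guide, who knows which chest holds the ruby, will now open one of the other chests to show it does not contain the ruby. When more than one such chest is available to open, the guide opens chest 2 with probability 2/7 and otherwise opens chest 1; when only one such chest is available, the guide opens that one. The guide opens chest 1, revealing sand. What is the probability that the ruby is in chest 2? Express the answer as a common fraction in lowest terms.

Consider each possible location of the ruby in turn.
If it is in chest 1 (prior 1/3): the guide opened chest 1, so this case is ruled out; weight (1/3)·0 = 0.
If it is in chest 2 (prior 1/3): only chest 1 is available, probability 1; weight (1/3)·1 = 1/3.
If it is in chest 3 (prior 1/3): chest 2 is available but not opened, probability 5/7; weight (1/3)·(5/7) = 5/21.
The weights sum to 4/7.
So P(the ruby in chest 2 | the guide opened chest 1) = (1/3) / (4/7) = 7/12.

7/12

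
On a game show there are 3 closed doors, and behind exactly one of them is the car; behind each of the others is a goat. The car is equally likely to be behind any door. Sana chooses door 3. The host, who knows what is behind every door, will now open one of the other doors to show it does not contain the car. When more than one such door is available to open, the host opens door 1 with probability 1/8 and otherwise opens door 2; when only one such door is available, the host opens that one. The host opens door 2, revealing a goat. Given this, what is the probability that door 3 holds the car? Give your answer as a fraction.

Consider each possible location of the car in turn.
If it is behind door 1 (prior 1/3): only door 2 is available, probability 1; weight (1/3)·1 = 1/3.
If it is behind door 2 (prior 1/3): the host opened door 2, so this case is ruled out; weight (1/3)·0 = 0.
If it is behind door 3 (prior 1/3): door 1 is available but not opened, probability 7/8; weight (1/3)·(7/8) = 7/24.
The weights sum to 5/8.
So P(the car behind door 3 | the host opened door 2) = (7/24) / (5/8) = 7/15.

7/15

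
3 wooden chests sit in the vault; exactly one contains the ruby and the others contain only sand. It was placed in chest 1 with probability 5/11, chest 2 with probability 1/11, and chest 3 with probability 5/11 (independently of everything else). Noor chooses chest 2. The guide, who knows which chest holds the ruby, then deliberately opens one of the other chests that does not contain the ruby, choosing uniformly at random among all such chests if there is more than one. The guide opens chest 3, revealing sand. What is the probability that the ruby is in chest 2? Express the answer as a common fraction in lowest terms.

Apply Bayes' rule, conditioning on where the ruby actually is.
If it is in chest 1 (prior 5/11): the guide has no choice, probability 1; weight (5/11)·1 = 5/11.
If it is in chest 2 (prior 1/11): the guide has 2 equally likely choices, so probability 1/2; weight (1/11)·(1/2) = 1/22.
If it is in chest 3 (prior 5/11): the guide opened chest 3, so this case is ruled out; weight (5/11)·0 = 0.
The weights sum to 1/2.
So P(the ruby in chest 2 | the guide opened chest 3) = (1/22) / (1/2) = 1/11.

1/11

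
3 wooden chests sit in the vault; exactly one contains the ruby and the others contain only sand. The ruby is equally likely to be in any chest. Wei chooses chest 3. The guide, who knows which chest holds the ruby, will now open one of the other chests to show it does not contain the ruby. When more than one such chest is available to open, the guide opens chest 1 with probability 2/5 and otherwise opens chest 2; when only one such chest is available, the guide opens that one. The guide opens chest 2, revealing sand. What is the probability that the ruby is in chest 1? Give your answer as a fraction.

Apply Bayes' rule, conditioning on where the ruby actually is.
If it is in chest 1 (prior 1/3): only chest 2 is available, probability 1; weight (1/3)·1 = 1/3.
If it is in chest 2 (prior 1/3): the guide opened chest 2, so this case is ruled out; weight (1/3)·0 = 0.
If it is in chest 3 (prior 1/3): chest 1 is available but not opened, probability 3/5; weight (1/3)·(3/5) = 1/5.
The weights sum to 8/15.
So P(the ruby in chest 1 | the guide opened chest 2) = (1/3) / (8/15) = 5/8.

5/8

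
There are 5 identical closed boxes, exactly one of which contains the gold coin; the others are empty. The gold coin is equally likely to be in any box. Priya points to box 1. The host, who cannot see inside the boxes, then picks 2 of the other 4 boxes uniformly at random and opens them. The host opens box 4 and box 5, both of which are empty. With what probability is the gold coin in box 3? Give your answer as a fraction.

Consider each possible location of the gold coin in turn.
If it is in any of boxes 1, 2, and 3 (prior 1/5 each): the host picks exactly this set with probability 1/6 regardless, and none is the prize; weight (1/5)·(1/6) = 1/30 each.
If it is in either of boxes 4 and 5 (prior 1/5 each): that box was opened and seen not to hold the prize — ruled out; weight (1/5)·0 = 0 each.
The weights sum to 1/10.
So P(the gold coin in box 3 | the host opened box 4 and box 5) = (1/30) / (1/10) = 1/3.

1/3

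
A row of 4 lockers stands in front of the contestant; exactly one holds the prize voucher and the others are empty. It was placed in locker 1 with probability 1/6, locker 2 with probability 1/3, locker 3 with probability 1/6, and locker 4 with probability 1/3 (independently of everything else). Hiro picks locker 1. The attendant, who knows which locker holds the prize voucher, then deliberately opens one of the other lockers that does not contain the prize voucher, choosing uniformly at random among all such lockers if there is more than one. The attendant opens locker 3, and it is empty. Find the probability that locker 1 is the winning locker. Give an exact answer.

Consider each possible location of the prize voucher in turn.
If it is in locker 1 (prior 1/6): the attendant has 3 equally likely choices, so probability 1/3; weight (1/6)·(1/3) = 1/18.
If it is in either of lockers 2 and 4 (prior 1/3 each): the attendant has 2 equally likely choices, so probability 1/2; weight (1/3)·(1/2) = 1/6 each.
If it is in locker 3 (prior 1/6): the attendant opened locker 3, so this case is ruled out; weight (1/6)·0 = 0.
The weights sum to 7/18.
So P(the prize voucher in locker 1 | the attendant opened locker 3) = (1/18) / (7/18) = 1/7.

1/7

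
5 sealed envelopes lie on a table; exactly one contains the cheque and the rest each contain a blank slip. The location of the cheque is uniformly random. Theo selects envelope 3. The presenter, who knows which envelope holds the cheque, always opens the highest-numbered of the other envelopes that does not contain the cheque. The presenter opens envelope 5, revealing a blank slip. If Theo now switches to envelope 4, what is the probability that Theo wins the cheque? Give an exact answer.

1/4

Apply Bayes' rule, conditioning on where the cheque actually is.
If it is in any of envelopes 1, 2, 3, and 4 (prior 1/5 each): envelope 5 is the highest-numbered option available, probability 1; weight (1/5)·1 = 1/5 each.
If it is in envelope 5 (prior 1/5): the presenter opened envelope 5, so this case is ruled out; weight (1/5)·0 = 0.
The weights sum to 4/5.
So P(the cheque in envelope 4 | the presenter opened envelope 5) = (1/5) / (4/5) = 1/4.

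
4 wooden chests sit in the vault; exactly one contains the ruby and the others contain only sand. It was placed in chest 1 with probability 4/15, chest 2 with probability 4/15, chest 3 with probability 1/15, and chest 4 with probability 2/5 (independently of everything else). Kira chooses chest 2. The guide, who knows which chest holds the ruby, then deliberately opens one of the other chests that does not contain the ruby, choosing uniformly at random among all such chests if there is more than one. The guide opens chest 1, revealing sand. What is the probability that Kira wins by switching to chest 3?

3/29

Condition on the true location of the ruby.
If it is in chest 1 (prior 4/15): the guide opened chest 1, so this case is ruled out; weight (4/15)·0 = 0.
If it is in chest 2 (prior 4/15): the guide has 3 equally likely choices, so probability 1/3; weight (4/15)·(1/3) = 4/45.
If it is in chest 3 (prior 1/15): the guide has 2 equally likely choices, so probability 1/2; weight (1/15)·(1/2) = 1/30.
If it is in chest 4 (prior 2/5): the guide has 2 equally likely choices, so probability 1/2; weight (2/5)·(1/2) = 1/5.
The weights sum to 29/90.
So P(the ruby in chest 3 | the guide opened chest 1) = (1/30) / (29/90) = 3/29.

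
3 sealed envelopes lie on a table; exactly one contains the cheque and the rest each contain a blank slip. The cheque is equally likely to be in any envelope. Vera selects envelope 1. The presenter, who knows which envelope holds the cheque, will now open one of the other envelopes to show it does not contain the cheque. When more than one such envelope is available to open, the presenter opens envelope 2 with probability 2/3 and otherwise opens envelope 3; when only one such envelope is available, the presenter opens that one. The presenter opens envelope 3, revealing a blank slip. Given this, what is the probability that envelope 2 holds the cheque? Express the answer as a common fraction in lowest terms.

Apply Bayes' rule, conditioning on where the cheque actually is.
If it is in envelope 1 (prior 1/3): envelope 2 is available but not opened, probability 1/3; weight (1/3)·(1/3) = 1/9.
If it is in envelope 2 (prior 1/3): only envelope 3 is available, probability 1; weight (1/3)·1 = 1/3.
If it is in envelope 3 (prior 1/3): the presenter opened envelope 3, so this case is ruled out; weight (1/3)·0 = 0.
The weights sum to 4/9.
So P(the cheque in envelope 2 | the presenter opened envelope 3) = (1/3) / (4/9) = 3/4.

3/4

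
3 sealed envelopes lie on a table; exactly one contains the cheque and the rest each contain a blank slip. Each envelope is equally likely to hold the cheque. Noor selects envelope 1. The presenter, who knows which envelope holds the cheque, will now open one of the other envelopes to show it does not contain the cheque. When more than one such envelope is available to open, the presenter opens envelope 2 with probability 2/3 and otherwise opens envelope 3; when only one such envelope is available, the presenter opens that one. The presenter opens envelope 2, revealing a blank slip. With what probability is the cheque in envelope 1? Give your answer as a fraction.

Condition on the true location of the cheque.
If it is in envelope 1 (prior 1/3): envelope 2 is available, opened with probability 2/3; weight (1/3)·(2/3) = 2/9.
If it is in envelope 2 (prior 1/3): the presenter opened envelope 2, so this case is ruled out; weight (1/3)·0 = 0.
If it is in envelope 3 (prior 1/3): only envelope 2 is available, probability 1; weight (1/3)·1 = 1/3.
The weights sum to 5/9.
So P(the cheque in envelope 1 | the presenter opened envelope 2) = (2/9) / (5/9) = 2/5.

2/5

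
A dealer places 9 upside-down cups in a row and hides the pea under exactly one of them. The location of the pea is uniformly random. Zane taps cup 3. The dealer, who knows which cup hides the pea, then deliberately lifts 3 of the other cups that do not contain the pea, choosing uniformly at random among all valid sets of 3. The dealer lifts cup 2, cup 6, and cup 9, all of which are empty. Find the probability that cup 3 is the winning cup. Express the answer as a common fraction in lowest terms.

1/9

Apply Bayes' rule, conditioning on where the pea actually is.
If it is under any of cups 1, 4, 5, 7, and 8 (prior 1/9 each): the dealer has 35 equally likely choices, so probability 1/35; weight (1/9)·(1/35) = 1/315 each.
If it is under any of cups 2, 6, and 9 (prior 1/9 each): that cup was opened and seen not to hold the prize — ruled out; weight (1/9)·0 = 0 each.
If it is under cup 3 (prior 1/9): the dealer has 56 equally likely choices, so probability 1/56; weight (1/9)·(1/56) = 1/504.
The weights sum to 1/56.
So P(the pea under cup 3 | the dealer opened cup 2, cup 6, and cup 9) = (1/504) / (1/56) = 1/9.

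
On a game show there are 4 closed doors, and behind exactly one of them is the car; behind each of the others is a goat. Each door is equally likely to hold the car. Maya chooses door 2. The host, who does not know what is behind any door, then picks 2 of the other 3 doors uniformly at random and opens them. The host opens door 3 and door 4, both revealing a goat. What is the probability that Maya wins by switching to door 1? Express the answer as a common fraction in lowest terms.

1/2

Because the host chose which doors to open without knowing where the car is, the choice is independent of the prize location. Learning that none of the 2 opened doors holds the car simply rules out those 2 locations and leaves the remaining 2 doors still equally likely by symmetry.
So P(the car behind door 1) = 1/2.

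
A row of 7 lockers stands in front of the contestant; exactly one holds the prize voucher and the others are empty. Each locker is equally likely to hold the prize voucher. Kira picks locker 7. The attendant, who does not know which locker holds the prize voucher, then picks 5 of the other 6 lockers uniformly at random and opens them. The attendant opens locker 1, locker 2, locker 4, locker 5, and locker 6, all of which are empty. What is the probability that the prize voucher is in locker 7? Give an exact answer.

Consider each possible location of the prize voucher in turn.
If it is in any of lockers 1, 2, 4, 5, and 6 (prior 1/7 each): that locker was opened and seen not to hold the prize — ruled out; weight (1/7)·0 = 0 each.
If it is in either of lockers 3 and 7 (prior 1/7 each): the attendant picks exactly this set with probability 1/6 regardless, and none is the prize; weight (1/7)·(1/6) = 1/42 each.
The weights sum to 1/21.
So P(the prize voucher in locker 7 | the attendant opened locker 1, locker 2, locker 4, locker 5, and locker 6) = (1/42) / (1/21) = 1/2.

1/2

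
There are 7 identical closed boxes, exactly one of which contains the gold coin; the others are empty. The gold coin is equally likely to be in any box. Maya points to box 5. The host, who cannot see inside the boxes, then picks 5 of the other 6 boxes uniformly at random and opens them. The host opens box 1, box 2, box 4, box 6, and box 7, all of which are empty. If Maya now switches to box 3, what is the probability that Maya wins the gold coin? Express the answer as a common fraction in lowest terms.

Consider each possible location of the gold coin in turn.
If it is in any of boxes 1, 2, 4, 6, and 7 (prior 1/7 each): that box was opened and seen not to hold the prize — ruled out; weight (1/7)·0 = 0 each.
If it is in either of boxes 3 and 5 (prior 1/7 each): the host picks exactly this set with probability 1/6 regardless, and none is the prize; weight (1/7)·(1/6) = 1/42 each.
The weights sum to 1/21.
So P(the gold coin in box 3 | the host opened box 1, box 2, box 4, box 6, and box 7) = (1/42) / (1/21) = 1/2.

1/2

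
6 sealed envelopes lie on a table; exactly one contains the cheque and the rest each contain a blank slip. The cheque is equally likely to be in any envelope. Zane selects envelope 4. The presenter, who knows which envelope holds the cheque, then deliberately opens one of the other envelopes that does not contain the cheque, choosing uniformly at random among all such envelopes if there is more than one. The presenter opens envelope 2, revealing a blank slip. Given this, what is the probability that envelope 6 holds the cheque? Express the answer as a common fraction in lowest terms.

Consider each possible location of the cheque in turn.
If it is in any of envelopes 1, 3, 5, and 6 (prior 1/6 each): the presenter has 4 equally likely choices, so probability 1/4; weight (1/6)·(1/4) = 1/24 each.
If it is in envelope 2 (prior 1/6): the presenter opened envelope 2, so this case is ruled out; weight (1/6)·0 = 0.
If it is in envelope 4 (prior 1/6): the presenter has 5 equally likely choices, so probability 1/5; weight (1/6)·(1/5) = 1/30.
The weights sum to 1/5.
So P(the cheque in envelope 6 | the presenter opened envelope 2) = (1/24) / (1/5) = 5/24.

5/24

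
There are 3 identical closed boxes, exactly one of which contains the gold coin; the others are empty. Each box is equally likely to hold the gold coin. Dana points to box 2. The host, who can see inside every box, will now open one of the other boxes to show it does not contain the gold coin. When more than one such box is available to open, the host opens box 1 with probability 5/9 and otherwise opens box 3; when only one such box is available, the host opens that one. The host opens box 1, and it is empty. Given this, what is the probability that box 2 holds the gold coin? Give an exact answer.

Condition on the true location of the gold coin.
If it is in box 1 (prior 1/3): the host opened box 1, so this case is ruled out; weight (1/3)·0 = 0.
If it is in box 2 (prior 1/3): box 1 is available, opened with probability 5/9; weight (1/3)·(5/9) = 5/27.
If it is in box 3 (prior 1/3): only box 1 is available, probability 1; weight (1/3)·1 = 1/3.
The weights sum to 14/27.
So P(the gold coin in box 2 | the host opened box 1) = (5/27) / (14/27) = 5/14.

5/14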